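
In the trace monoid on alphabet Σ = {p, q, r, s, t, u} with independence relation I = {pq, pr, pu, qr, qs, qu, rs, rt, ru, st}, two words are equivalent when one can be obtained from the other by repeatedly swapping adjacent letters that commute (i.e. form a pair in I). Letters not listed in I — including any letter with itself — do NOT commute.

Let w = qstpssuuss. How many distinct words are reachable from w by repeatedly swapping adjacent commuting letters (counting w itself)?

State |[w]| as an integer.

3

#0=q has no predecessor
#1=s has no predecessor
#2=t depends on [0:q]
#3=p depends on [1:s, 2:t]
#4=s depends on [3:p]
#5=s depends on [4:s]
#6=u depends on [5:s]
#7=u depends on [6:u]
#8=s depends on [7:u]
#9=s depends on [8:s]
sources: [0:q, 1:s]
N(rest) = Σ N(rest − s) over sources s of rest; N(one piece) = 1:
  size 1 → [9]=1
  size 2 → [8,9]=1
  size 3 → [7,8,9]=1
  size 4 → [6,7,8,9]=1
  size 5 → [5,6,7,8,9]=1
  size 6 → [4,5,6,7,8,9]=1
  size 7 → [3,4,5,6,7,8,9]=1
  size 8 → [1,3,4,5,6,7,8,9]=1  [2,3,4,5,6,7,8,9]=1
  first=0(q) contributes 2
  first=1(s) contributes 1
|[w]| = 3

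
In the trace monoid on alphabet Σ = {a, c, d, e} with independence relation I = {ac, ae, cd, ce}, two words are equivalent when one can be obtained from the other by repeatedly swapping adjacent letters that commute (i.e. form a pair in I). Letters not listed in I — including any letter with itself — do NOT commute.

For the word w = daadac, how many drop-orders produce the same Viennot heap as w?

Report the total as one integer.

piece 0:d — minimal
piece 1:a rests on {0:d}
piece 2:a rests on {1:a}
piece 3:d rests on {2:a}
piece 4:a rests on {3:d}
piece 5:c — minimal
minimal pieces: {0:d, 5:c}
ways to finish when only these pieces remain (= sum over removing one remaining piece with nothing left below it):
  1 left: {4}→1  {5}→1
  2 left: {3,4}→1  {4,5}→2
  3 left: {2,3,4}→1  {3,4,5}→3
  4 left: {1,2,3,4}→1  {2,3,4,5}→4
  placing 0:d first → 5 extensions
  placing 5:c first → 1 extensions
total linear extensions = 6

6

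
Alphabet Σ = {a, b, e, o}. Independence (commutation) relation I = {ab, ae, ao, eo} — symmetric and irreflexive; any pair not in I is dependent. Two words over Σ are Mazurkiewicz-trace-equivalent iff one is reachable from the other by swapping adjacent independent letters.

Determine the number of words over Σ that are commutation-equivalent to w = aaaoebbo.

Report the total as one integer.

drop 0:a onto floor
drop 1:a onto {0:a}
drop 2:a onto {1:a}
drop 3:o onto floor
drop 4:e onto floor
drop 5:b onto {3:o, 4:e}
drop 6:b onto {5:b}
drop 7:o onto {6:b}
ground layer = {0:a, 3:o, 4:e}
drop-orders for the pieces not yet dropped (sum over which currently-grounded one goes next):
  1 to go: {2} 1  {7} 1
  2 to go: {1,2} 1  {2,7} 2  {6,7} 1
  3 to go: {0,1,2} 1  {1,2,7} 3  {2,6,7} 3  {5,6,7} 1
  4 to go: {0,1,2,7} 4  {1,2,6,7} 6  {2,5,6,7} 4  {3,5,6,7} 1  {4,5,6,7} 1
  5 to go: {0,1,2,6,7} 10  {1,2,5,6,7} 10  {2,3,5,6,7} 5  {2,4,5,6,7} 5  {3,4,5,6,7} 2
  6 to go: {0,1,2,5,6,7} 20  {1,2,3,5,6,7} 15  {1,2,4,5,6,7} 15  {2,3,4,5,6,7} 12
  if 0:a drops first: 42 orders
  if 3:o drops first: 35 orders
  if 4:e drops first: 35 orders
heap linearizations: 112

112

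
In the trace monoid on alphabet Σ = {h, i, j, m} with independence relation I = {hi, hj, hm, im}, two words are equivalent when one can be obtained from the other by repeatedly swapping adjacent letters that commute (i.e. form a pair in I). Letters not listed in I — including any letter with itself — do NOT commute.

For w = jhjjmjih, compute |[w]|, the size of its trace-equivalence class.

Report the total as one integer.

0(j) covers ∅
1(h) covers ∅
2(j) covers 0:j
3(j) covers 2:j
4(m) covers 3:j
5(j) covers 4:m
6(i) covers 5:j
7(h) covers 1:h
floor of heap: 0:j, 1:h
completions by unplaced set U, small U first (add the entries for U minus each lowest piece of U):
  |U|=1: {6}:1  {7}:1
  |U|=2: {1,7}:1  {5,6}:1  {6,7}:2
  |U|=3: {1,6,7}:3  {4,5,6}:1  {5,6,7}:3
  |U|=4: {1,5,6,7}:6  {3,4,5,6}:1  {4,5,6,7}:4
  |U|=5: {1,4,5,6,7}:10  {2,3,4,5,6}:1  {3,4,5,6,7}:5
  |U|=6: {0,2,3,4,5,6}:1  {1,3,4,5,6,7}:15  {2,3,4,5,6,7}:6
  start at 0(j): 21
  start at 1(h): 7
sum over floor = 28

28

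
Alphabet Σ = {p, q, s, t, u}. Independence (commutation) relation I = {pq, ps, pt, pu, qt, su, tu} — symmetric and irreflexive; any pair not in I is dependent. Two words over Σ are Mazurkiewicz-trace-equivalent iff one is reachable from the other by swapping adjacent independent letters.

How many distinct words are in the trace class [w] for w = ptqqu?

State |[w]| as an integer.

20

0(p) covers ∅
1(t) covers ∅
2(q) covers ∅
3(q) covers 2:q
4(u) covers 3:q
floor of heap: 0:p, 1:t, 2:q
completions by unplaced set U, small U first (add the entries for U minus each lowest piece of U):
  |U|=1: {0}:1  {1}:1  {4}:1
  |U|=2: {0,1}:2  {0,4}:2  {1,4}:2  {3,4}:1
  |U|=3: {0,1,4}:6  {0,3,4}:3  {1,3,4}:3  {2,3,4}:1
  start at 0(p): 4
  start at 1(t): 4
  start at 2(q): 12
sum over floor = 20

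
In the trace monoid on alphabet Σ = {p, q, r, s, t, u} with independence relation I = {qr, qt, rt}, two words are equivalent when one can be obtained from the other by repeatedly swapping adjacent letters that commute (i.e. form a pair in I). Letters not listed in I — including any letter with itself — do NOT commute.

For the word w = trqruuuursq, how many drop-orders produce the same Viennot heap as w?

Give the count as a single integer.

#0=t has no predecessor
#1=r has no predecessor
#2=q has no predecessor
#3=r depends on [1:r]
#4=u depends on [0:t, 2:q, 3:r]
#5=u depends on [4:u]
#6=u depends on [5:u]
#7=u depends on [6:u]
#8=r depends on [7:u]
#9=s depends on [8:r]
#10=q depends on [9:s]
sources: [0:t, 1:r, 2:q]
N(rest) = Σ N(rest − s) over sources s of rest; N(one piece) = 1:
  size 1 → [10]=1
  size 2 → [9,10]=1
  size 3 → [8,9,10]=1
  size 4 → [7,8,9,10]=1
  size 5 → [6,7,8,9,10]=1
  size 6 → [5,6,7,8,9,10]=1
  size 7 → [4,5,6,7,8,9,10]=1
  size 8 → [0,4,5,6,7,8,9,10]=1  [2,4,5,6,7,8,9,10]=1  [3,4,5,6,7,8,9,10]=1
  size 9 → [0,2,4,5,6,7,8,9,10]=2  [0,3,4,5,6,7,8,9,10]=2  [1,3,4,5,6,7,8,9,10]=1  [2,3,4,5,6,7,8,9,10]=2
  first=0(t) contributes 3
  first=1(r) contributes 6
  first=2(q) contributes 3
|[w]| = 12

12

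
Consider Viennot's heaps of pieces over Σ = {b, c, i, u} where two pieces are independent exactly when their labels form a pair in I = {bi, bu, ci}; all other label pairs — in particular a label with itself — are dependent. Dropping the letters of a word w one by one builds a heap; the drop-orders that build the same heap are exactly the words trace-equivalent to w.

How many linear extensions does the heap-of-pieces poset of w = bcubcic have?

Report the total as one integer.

piece 0:b — minimal
piece 1:c rests on {0:b}
piece 2:u rests on {1:c}
piece 3:b rests on {1:c}
piece 4:c rests on {2:u, 3:b}
piece 5:i rests on {2:u}
piece 6:c rests on {4:c}
minimal pieces: {0:b}
ways to finish when only these pieces remain (= sum over removing one remaining piece with nothing left below it):
  1 left: {5}→1  {6}→1
  2 left: {4,6}→1  {5,6}→2
  3 left: {3,4,6}→1  {4,5,6}→3
  4 left: {2,4,5,6}→3  {3,4,5,6}→4
  5 left: {2,3,4,5,6}→7
  placing 0:b first → 7 extensions

7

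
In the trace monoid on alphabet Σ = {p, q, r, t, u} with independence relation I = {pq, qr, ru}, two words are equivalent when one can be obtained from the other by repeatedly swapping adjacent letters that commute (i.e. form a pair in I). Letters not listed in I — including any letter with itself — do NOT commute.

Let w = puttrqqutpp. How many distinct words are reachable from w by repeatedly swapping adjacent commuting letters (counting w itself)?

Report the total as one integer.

4

piece 0:p — minimal
piece 1:u rests on {0:p}
piece 2:t rests on {1:u}
piece 3:t rests on {2:t}
piece 4:r rests on {3:t}
piece 5:q rests on {3:t}
piece 6:q rests on {5:q}
piece 7:u rests on {6:q}
piece 8:t rests on {4:r, 7:u}
piece 9:p rests on {8:t}
piece 10:p rests on {9:p}
minimal pieces: {0:p}
ways to finish when only these pieces remain (= sum over removing one remaining piece with nothing left below it):
  1 left: {10}→1
  2 left: {9,10}→1
  3 left: {8,9,10}→1
  4 left: {4,8,9,10}→1  {7,8,9,10}→1
  5 left: {4,7,8,9,10}→2  {6,7,8,9,10}→1
  6 left: {4,6,7,8,9,10}→3  {5,6,7,8,9,10}→1
  7 left: {4,5,6,7,8,9,10}→4
  8 left: {3,4,5,6,7,8,9,10}→4
  9 left: {2,3,4,5,6,7,8,9,10}→4
  placing 0:p first → 4 extensions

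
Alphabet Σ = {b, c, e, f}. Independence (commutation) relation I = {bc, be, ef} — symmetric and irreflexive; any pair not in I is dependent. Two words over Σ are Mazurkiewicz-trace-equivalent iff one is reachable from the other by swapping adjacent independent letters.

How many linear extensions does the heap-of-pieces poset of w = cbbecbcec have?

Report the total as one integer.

84

#0=c has no predecessor
#1=b has no predecessor
#2=b depends on [1:b]
#3=e depends on [0:c]
#4=c depends on [3:e]
#5=b depends on [2:b]
#6=c depends on [4:c]
#7=e depends on [6:c]
#8=c depends on [7:e]
sources: [0:c, 1:b]
N(rest) = Σ N(rest − s) over sources s of rest; N(one piece) = 1:
  size 1 → [5]=1  [8]=1
  size 2 → [2,5]=1  [5,8]=2  [7,8]=1
  size 3 → [1,2,5]=1  [2,5,8]=3  [5,7,8]=3  [6,7,8]=1
  size 4 → [1,2,5,8]=4  [2,5,7,8]=6  [4,6,7,8]=1  [5,6,7,8]=4
  size 5 → [1,2,5,7,8]=10  [2,5,6,7,8]=10  [3,4,6,7,8]=1  [4,5,6,7,8]=5
  size 6 → [0,3,4,6,7,8]=1  [1,2,5,6,7,8]=20  [2,4,5,6,7,8]=15  [3,4,5,6,7,8]=6
  size 7 → [0,3,4,5,6,7,8]=7  [1,2,4,5,6,7,8]=35  [2,3,4,5,6,7,8]=21
  first=0(c) contributes 56
  first=1(b) contributes 28
|[w]| = 84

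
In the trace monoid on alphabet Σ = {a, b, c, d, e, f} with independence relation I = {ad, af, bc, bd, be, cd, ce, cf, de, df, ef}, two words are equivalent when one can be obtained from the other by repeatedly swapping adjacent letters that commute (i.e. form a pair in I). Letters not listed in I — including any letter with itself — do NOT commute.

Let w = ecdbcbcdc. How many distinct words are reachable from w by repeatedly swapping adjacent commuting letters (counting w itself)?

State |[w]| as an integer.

piece 0:e — minimal
piece 1:c — minimal
piece 2:d — minimal
piece 3:b — minimal
piece 4:c rests on {1:c}
piece 5:b rests on {3:b}
piece 6:c rests on {4:c}
piece 7:d rests on {2:d}
piece 8:c rests on {6:c}
minimal pieces: {0:e, 1:c, 2:d, 3:b}
ways to finish when only these pieces remain (= sum over removing one remaining piece with nothing left below it):
  1 left: {0}→1  {5}→1  {7}→1  {8}→1
  2 left: {0,5}→2  {0,7}→2  {0,8}→2  {2,7}→1  {3,5}→1  {5,7}→2  {5,8}→2  {6,8}→1  {7,8}→2
  3 left: {0,2,7}→3  {0,3,5}→3  {0,5,7}→6  {0,5,8}→6  {0,6,8}→3  {0,7,8}→6  {2,5,7}→3  {2,7,8}→3  {3,5,7}→3  {3,5,8}→3  {4,6,8}→1  {5,6,8}→3  {5,7,8}→6  {6,7,8}→3
  4 left: {0,2,5,7}→12  {0,2,7,8}→12  {0,3,5,7}→12  {0,3,5,8}→12  {0,4,6,8}→4  {0,5,6,8}→12  {0,5,7,8}→24  {0,6,7,8}→12  {1,4,6,8}→1  {2,3,5,7}→6  {2,5,7,8}→12  {2,6,7,8}→6  {3,5,6,8}→6  {3,5,7,8}→12  {4,5,6,8}→4  {4,6,7,8}→4  {5,6,7,8}→12
  5 left: {0,1,4,6,8}→5  {0,2,3,5,7}→30  {0,2,5,7,8}→60  {0,2,6,7,8}→30  {0,3,5,6,8}→30  {0,3,5,7,8}→60  {0,4,5,6,8}→20  {0,4,6,7,8}→20  {0,5,6,7,8}→60  {1,4,5,6,8}→5  {1,4,6,7,8}→5  {2,3,5,7,8}→30  {2,4,6,7,8}→10  {2,5,6,7,8}→30  {3,4,5,6,8}→10  {3,5,6,7,8}→30  {4,5,6,7,8}→20
  6 left: {0,1,4,5,6,8}→30  {0,1,4,6,7,8}→30  {0,2,3,5,7,8}→180  {0,2,4,6,7,8}→60  {0,2,5,6,7,8}→180  {0,3,4,5,6,8}→60  {0,3,5,6,7,8}→180  {0,4,5,6,7,8}→120  {1,2,4,6,7,8}→15  {1,3,4,5,6,8}→15  {1,4,5,6,7,8}→30  {2,3,5,6,7,8}→90  {2,4,5,6,7,8}→60  {3,4,5,6,7,8}→60
  7 left: {0,1,2,4,6,7,8}→105  {0,1,3,4,5,6,8}→105  {0,1,4,5,6,7,8}→210  {0,2,3,5,6,7,8}→630  {0,2,4,5,6,7,8}→420  {0,3,4,5,6,7,8}→420  {1,2,4,5,6,7,8}→105  {1,3,4,5,6,7,8}→105  {2,3,4,5,6,7,8}→210
  placing 0:e first → 420 extensions
  placing 1:c first → 1680 extensions
  placing 2:d first → 840 extensions
  placing 3:b first → 840 extensions
total linear extensions = 3780

3780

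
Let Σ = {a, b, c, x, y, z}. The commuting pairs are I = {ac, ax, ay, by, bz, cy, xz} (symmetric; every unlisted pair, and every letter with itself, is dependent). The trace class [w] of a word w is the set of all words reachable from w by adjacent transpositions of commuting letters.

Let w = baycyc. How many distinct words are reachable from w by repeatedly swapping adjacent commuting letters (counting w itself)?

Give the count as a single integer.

0(b) covers ∅
1(a) covers 0:b
2(y) covers ∅
3(c) covers 0:b
4(y) covers 2:y
5(c) covers 3:c
floor of heap: 0:b, 2:y
completions by unplaced set U, small U first (add the entries for U minus each lowest piece of U):
  |U|=1: {1}:1  {4}:1  {5}:1
  |U|=2: {1,4}:2  {1,5}:2  {2,4}:1  {3,5}:1  {4,5}:2
  |U|=3: {1,2,4}:3  {1,3,5}:3  {1,4,5}:6  {2,4,5}:3  {3,4,5}:3
  |U|=4: {0,1,3,5}:3  {1,2,4,5}:12  {1,3,4,5}:12  {2,3,4,5}:6
  start at 0(b): 30
  start at 2(y): 15
sum over floor = 45

45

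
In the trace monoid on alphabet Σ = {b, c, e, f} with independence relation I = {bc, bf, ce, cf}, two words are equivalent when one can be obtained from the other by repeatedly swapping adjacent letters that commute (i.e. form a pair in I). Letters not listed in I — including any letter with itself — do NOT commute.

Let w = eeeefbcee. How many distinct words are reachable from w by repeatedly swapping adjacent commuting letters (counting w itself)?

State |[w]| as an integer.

drop 0:e onto floor
drop 1:e onto {0:e}
drop 2:e onto {1:e}
drop 3:e onto {2:e}
drop 4:f onto {3:e}
drop 5:b onto {3:e}
drop 6:c onto floor
drop 7:e onto {4:f, 5:b}
drop 8:e onto {7:e}
ground layer = {0:e, 6:c}
drop-orders for the pieces not yet dropped (sum over which currently-grounded one goes next):
  1 to go: {6} 1  {8} 1
  2 to go: {6,8} 2  {7,8} 1
  3 to go: {4,7,8} 1  {5,7,8} 1  {6,7,8} 3
  4 to go: {4,5,7,8} 2  {4,6,7,8} 4  {5,6,7,8} 4
  5 to go: {3,4,5,7,8} 2  {4,5,6,7,8} 10
  6 to go: {2,3,4,5,7,8} 2  {3,4,5,6,7,8} 12
  7 to go: {1,2,3,4,5,7,8} 2  {2,3,4,5,6,7,8} 14
  if 0:e drops first: 16 orders
  if 6:c drops first: 2 orders
heap linearizations: 18

18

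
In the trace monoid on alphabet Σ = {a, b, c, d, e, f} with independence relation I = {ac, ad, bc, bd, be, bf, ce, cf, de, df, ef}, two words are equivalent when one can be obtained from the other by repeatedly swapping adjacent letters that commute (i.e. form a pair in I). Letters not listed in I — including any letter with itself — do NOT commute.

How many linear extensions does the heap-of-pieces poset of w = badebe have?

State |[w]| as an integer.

#0=b has no predecessor
#1=a depends on [0:b]
#2=d has no predecessor
#3=e depends on [1:a]
#4=b depends on [1:a]
#5=e depends on [3:e]
sources: [0:b, 2:d]
N(rest) = Σ N(rest − s) over sources s of rest; N(one piece) = 1:
  size 1 → [2]=1  [4]=1  [5]=1
  size 2 → [2,4]=2  [2,5]=2  [3,5]=1  [4,5]=2
  size 3 → [2,3,5]=3  [2,4,5]=6  [3,4,5]=3
  size 4 → [1,3,4,5]=3  [2,3,4,5]=12
  first=0(b) contributes 15
  first=2(d) contributes 3
|[w]| = 18

18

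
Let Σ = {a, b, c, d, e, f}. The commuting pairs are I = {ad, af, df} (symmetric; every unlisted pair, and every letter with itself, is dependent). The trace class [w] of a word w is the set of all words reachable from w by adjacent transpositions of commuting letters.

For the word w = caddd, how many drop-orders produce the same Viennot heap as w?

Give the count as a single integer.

#0=c has no predecessor
#1=a depends on [0:c]
#2=d depends on [0:c]
#3=d depends on [2:d]
#4=d depends on [3:d]
sources: [0:c]
N(rest) = Σ N(rest − s) over sources s of rest; N(one piece) = 1:
  size 1 → [1]=1  [4]=1
  size 2 → [1,4]=2  [3,4]=1
  size 3 → [1,3,4]=3  [2,3,4]=1
  first=0(c) contributes 4

4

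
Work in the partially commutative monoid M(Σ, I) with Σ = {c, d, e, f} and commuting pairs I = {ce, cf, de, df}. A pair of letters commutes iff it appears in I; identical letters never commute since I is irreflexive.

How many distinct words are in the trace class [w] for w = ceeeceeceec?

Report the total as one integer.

#0=c has no predecessor
#1=e has no predecessor
#2=e depends on [1:e]
#3=e depends on [2:e]
#4=c depends on [0:c]
#5=e depends on [3:e]
#6=e depends on [5:e]
#7=c depends on [4:c]
#8=e depends on [6:e]
#9=e depends on [8:e]
#10=c depends on [7:c]
sources: [0:c, 1:e]
N(rest) = Σ N(rest − s) over sources s of rest; N(one piece) = 1:
  size 1 → [9]=1  [10]=1
  size 2 → [7,10]=1  [8,9]=1  [9,10]=2
  size 3 → [4,7,10]=1  [6,8,9]=1  [7,9,10]=3  [8,9,10]=3
  size 4 → [0,4,7,10]=1  [4,7,9,10]=4  [5,6,8,9]=1  [6,8,9,10]=4  [7,8,9,10]=6
  size 5 → [0,4,7,9,10]=5  [3,5,6,8,9]=1  [4,7,8,9,10]=10  [5,6,8,9,10]=5  [6,7,8,9,10]=10
  size 6 → [0,4,7,8,9,10]=15  [2,3,5,6,8,9]=1  [3,5,6,8,9,10]=6  [4,6,7,8,9,10]=20  [5,6,7,8,9,10]=15
  size 7 → [0,4,6,7,8,9,10]=35  [1,2,3,5,6,8,9]=1  [2,3,5,6,8,9,10]=7  [3,5,6,7,8,9,10]=21  [4,5,6,7,8,9,10]=35
  size 8 → [0,4,5,6,7,8,9,10]=70  [1,2,3,5,6,8,9,10]=8  [2,3,5,6,7,8,9,10]=28  [3,4,5,6,7,8,9,10]=56
  size 9 → [0,3,4,5,6,7,8,9,10]=126  [1,2,3,5,6,7,8,9,10]=36  [2,3,4,5,6,7,8,9,10]=84
  first=0(c) contributes 120
  first=1(e) contributes 210
|[w]| = 330

330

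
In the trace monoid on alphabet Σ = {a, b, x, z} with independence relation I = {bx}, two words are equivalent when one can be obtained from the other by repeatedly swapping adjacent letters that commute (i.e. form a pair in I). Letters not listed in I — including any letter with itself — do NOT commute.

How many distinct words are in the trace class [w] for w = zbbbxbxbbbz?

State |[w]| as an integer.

drop 0:z onto floor
drop 1:b onto {0:z}
drop 2:b onto {1:b}
drop 3:b onto {2:b}
drop 4:x onto {0:z}
drop 5:b onto {3:b}
drop 6:x onto {4:x}
drop 7:b onto {5:b}
drop 8:b onto {7:b}
drop 9:b onto {8:b}
drop 10:z onto {6:x, 9:b}
ground layer = {0:z}
drop-orders for the pieces not yet dropped (sum over which currently-grounded one goes next):
  1 to go: {10} 1
  2 to go: {6,10} 1  {9,10} 1
  3 to go: {4,6,10} 1  {6,9,10} 2  {8,9,10} 1
  4 to go: {4,6,9,10} 3  {6,8,9,10} 3  {7,8,9,10} 1
  5 to go: {4,6,8,9,10} 6  {5,7,8,9,10} 1  {6,7,8,9,10} 4
  6 to go: {3,5,7,8,9,10} 1  {4,6,7,8,9,10} 10  {5,6,7,8,9,10} 5
  7 to go: {2,3,5,7,8,9,10} 1  {3,5,6,7,8,9,10} 6  {4,5,6,7,8,9,10} 15
  8 to go: {1,2,3,5,7,8,9,10} 1  {2,3,5,6,7,8,9,10} 7  {3,4,5,6,7,8,9,10} 21
  9 to go: {1,2,3,5,6,7,8,9,10} 8  {2,3,4,5,6,7,8,9,10} 28
  if 0:z drops first: 36 orders

36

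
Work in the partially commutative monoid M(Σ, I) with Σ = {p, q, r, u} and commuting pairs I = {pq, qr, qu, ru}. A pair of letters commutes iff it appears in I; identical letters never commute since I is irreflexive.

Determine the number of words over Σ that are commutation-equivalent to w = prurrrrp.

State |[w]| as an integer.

6

drop 0:p onto floor
drop 1:r onto {0:p}
drop 2:u onto {0:p}
drop 3:r onto {1:r}
drop 4:r onto {3:r}
drop 5:r onto {4:r}
drop 6:r onto {5:r}
drop 7:p onto {2:u, 6:r}
ground layer = {0:p}
drop-orders for the pieces not yet dropped (sum over which currently-grounded one goes next):
  1 to go: {7} 1
  2 to go: {2,7} 1  {6,7} 1
  3 to go: {2,6,7} 2  {5,6,7} 1
  4 to go: {2,5,6,7} 3  {4,5,6,7} 1
  5 to go: {2,4,5,6,7} 4  {3,4,5,6,7} 1
  6 to go: {1,3,4,5,6,7} 1  {2,3,4,5,6,7} 5
  if 0:p drops first: 6 orders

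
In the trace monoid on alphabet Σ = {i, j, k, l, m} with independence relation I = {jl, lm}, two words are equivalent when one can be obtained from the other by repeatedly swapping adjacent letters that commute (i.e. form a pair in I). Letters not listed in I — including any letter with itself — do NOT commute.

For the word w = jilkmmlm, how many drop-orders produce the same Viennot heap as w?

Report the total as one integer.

drop 0:j onto floor
drop 1:i onto {0:j}
drop 2:l onto {1:i}
drop 3:k onto {2:l}
drop 4:m onto {3:k}
drop 5:m onto {4:m}
drop 6:l onto {3:k}
drop 7:m onto {5:m}
ground layer = {0:j}
drop-orders for the pieces not yet dropped (sum over which currently-grounded one goes next):
  1 to go: {6} 1  {7} 1
  2 to go: {5,7} 1  {6,7} 2
  3 to go: {4,5,7} 1  {5,6,7} 3
  4 to go: {4,5,6,7} 4
  5 to go: {3,4,5,6,7} 4
  6 to go: {2,3,4,5,6,7} 4
  if 0:j drops first: 4 orders

4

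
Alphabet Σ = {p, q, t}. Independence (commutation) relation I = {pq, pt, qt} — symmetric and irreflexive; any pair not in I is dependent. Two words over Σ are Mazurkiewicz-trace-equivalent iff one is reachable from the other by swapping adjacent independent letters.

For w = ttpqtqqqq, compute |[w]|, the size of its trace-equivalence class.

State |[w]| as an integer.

504

piece 0:t — minimal
piece 1:t rests on {0:t}
piece 2:p — minimal
piece 3:q — minimal
piece 4:t rests on {1:t}
piece 5:q rests on {3:q}
piece 6:q rests on {5:q}
piece 7:q rests on {6:q}
piece 8:q rests on {7:q}
minimal pieces: {0:t, 2:p, 3:q}
ways to finish when only these pieces remain (= sum over removing one remaining piece with nothing left below it):
  1 left: {2}→1  {4}→1  {8}→1
  2 left: {1,4}→1  {2,4}→2  {2,8}→2  {4,8}→2  {7,8}→1
  3 left: {0,1,4}→1  {1,2,4}→3  {1,4,8}→3  {2,4,8}→6  {2,7,8}→3  {4,7,8}→3  {6,7,8}→1
  4 left: {0,1,2,4}→4  {0,1,4,8}→4  {1,2,4,8}→12  {1,4,7,8}→6  {2,4,7,8}→12  {2,6,7,8}→4  {4,6,7,8}→4  {5,6,7,8}→1
  5 left: {0,1,2,4,8}→20  {0,1,4,7,8}→10  {1,2,4,7,8}→30  {1,4,6,7,8}→10  {2,4,6,7,8}→20  {2,5,6,7,8}→5  {3,5,6,7,8}→1  {4,5,6,7,8}→5
  6 left: {0,1,2,4,7,8}→60  {0,1,4,6,7,8}→20  {1,2,4,6,7,8}→60  {1,4,5,6,7,8}→15  {2,3,5,6,7,8}→6  {2,4,5,6,7,8}→30  {3,4,5,6,7,8}→6
  7 left: {0,1,2,4,6,7,8}→140  {0,1,4,5,6,7,8}→35  {1,2,4,5,6,7,8}→105  {1,3,4,5,6,7,8}→21  {2,3,4,5,6,7,8}→42
  placing 0:t first → 168 extensions
  placing 2:p first → 56 extensions
  placing 3:q first → 280 extensions
total linear extensions = 504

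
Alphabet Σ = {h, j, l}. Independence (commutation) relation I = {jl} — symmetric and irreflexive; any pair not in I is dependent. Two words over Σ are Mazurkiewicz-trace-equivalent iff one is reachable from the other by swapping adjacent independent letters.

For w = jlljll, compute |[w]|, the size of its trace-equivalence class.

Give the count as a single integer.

#0=j has no predecessor
#1=l has no predecessor
#2=l depends on [1:l]
#3=j depends on [0:j]
#4=l depends on [2:l]
#5=l depends on [4:l]
sources: [0:j, 1:l]
N(rest) = Σ N(rest − s) over sources s of rest; N(one piece) = 1:
  size 1 → [3]=1  [5]=1
  size 2 → [0,3]=1  [3,5]=2  [4,5]=1
  size 3 → [0,3,5]=3  [2,4,5]=1  [3,4,5]=3
  size 4 → [0,3,4,5]=6  [1,2,4,5]=1  [2,3,4,5]=4
  first=0(j) contributes 5
  first=1(l) contributes 10
|[w]| = 15

15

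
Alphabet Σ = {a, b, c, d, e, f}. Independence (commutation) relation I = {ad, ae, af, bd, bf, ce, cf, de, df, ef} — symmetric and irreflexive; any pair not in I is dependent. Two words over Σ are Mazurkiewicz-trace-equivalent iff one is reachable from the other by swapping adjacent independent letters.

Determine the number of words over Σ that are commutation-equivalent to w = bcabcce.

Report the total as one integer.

3

piece 0:b — minimal
piece 1:c rests on {0:b}
piece 2:a rests on {1:c}
piece 3:b rests on {2:a}
piece 4:c rests on {3:b}
piece 5:c rests on {4:c}
piece 6:e rests on {3:b}
minimal pieces: {0:b}
ways to finish when only these pieces remain (= sum over removing one remaining piece with nothing left below it):
  1 left: {5}→1  {6}→1
  2 left: {4,5}→1  {5,6}→2
  3 left: {4,5,6}→3
  4 left: {3,4,5,6}→3
  5 left: {2,3,4,5,6}→3
  placing 0:b first → 3 extensions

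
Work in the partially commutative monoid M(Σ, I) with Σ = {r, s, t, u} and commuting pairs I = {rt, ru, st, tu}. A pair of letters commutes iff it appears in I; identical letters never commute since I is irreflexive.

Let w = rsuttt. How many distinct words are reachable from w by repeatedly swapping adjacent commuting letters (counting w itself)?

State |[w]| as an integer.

20

0(r) covers ∅
1(s) covers 0:r
2(u) covers 1:s
3(t) covers ∅
4(t) covers 3:t
5(t) covers 4:t
floor of heap: 0:r, 3:t
completions by unplaced set U, small U first (add the entries for U minus each lowest piece of U):
  |U|=1: {2}:1  {5}:1
  |U|=2: {1,2}:1  {2,5}:2  {4,5}:1
  |U|=3: {0,1,2}:1  {1,2,5}:3  {2,4,5}:3  {3,4,5}:1
  |U|=4: {0,1,2,5}:4  {1,2,4,5}:6  {2,3,4,5}:4
  start at 0(r): 10
  start at 3(t): 10
sum over floor = 20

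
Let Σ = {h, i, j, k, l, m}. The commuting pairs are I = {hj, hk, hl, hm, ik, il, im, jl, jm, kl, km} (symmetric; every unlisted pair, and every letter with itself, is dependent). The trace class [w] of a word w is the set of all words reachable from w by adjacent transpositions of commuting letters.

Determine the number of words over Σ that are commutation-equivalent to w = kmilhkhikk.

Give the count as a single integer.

3150

0(k) covers ∅
1(m) covers ∅
2(i) covers ∅
3(l) covers 1:m
4(h) covers 2:i
5(k) covers 0:k
6(h) covers 4:h
7(i) covers 6:h
8(k) covers 5:k
9(k) covers 8:k
floor of heap: 0:k, 1:m, 2:i
completions by unplaced set U, small U first (add the entries for U minus each lowest piece of U):
  |U|=1: {3}:1  {7}:1  {9}:1
  |U|=2: {1,3}:1  {3,7}:2  {3,9}:2  {6,7}:1  {7,9}:2  {8,9}:1
  |U|=3: {1,3,7}:3  {1,3,9}:3  {3,6,7}:3  {3,7,9}:6  {3,8,9}:3  {4,6,7}:1  {5,8,9}:1  {6,7,9}:3  {7,8,9}:3
  |U|=4: {0,5,8,9}:1  {1,3,6,7}:6  {1,3,7,9}:12  {1,3,8,9}:6  {2,4,6,7}:1  {3,4,6,7}:4  {3,5,8,9}:4  {3,6,7,9}:12  {3,7,8,9}:12  {4,6,7,9}:4  {5,7,8,9}:4  {6,7,8,9}:6
  |U|=5: {0,3,5,8,9}:5  {0,5,7,8,9}:5  {1,3,4,6,7}:10  {1,3,5,8,9}:10  {1,3,6,7,9}:30  {1,3,7,8,9}:30  {2,3,4,6,7}:5  {2,4,6,7,9}:5  {3,4,6,7,9}:20  {3,5,7,8,9}:20  {3,6,7,8,9}:30  {4,6,7,8,9}:10  {5,6,7,8,9}:10
  |U|=6: {0,1,3,5,8,9}:15  {0,3,5,7,8,9}:30  {0,5,6,7,8,9}:15  {1,2,3,4,6,7}:15  {1,3,4,6,7,9}:60  {1,3,5,7,8,9}:60  {1,3,6,7,8,9}:90  {2,3,4,6,7,9}:30  {2,4,6,7,8,9}:15  {3,4,6,7,8,9}:60  {3,5,6,7,8,9}:60  {4,5,6,7,8,9}:20
  |U|=7: {0,1,3,5,7,8,9}:105  {0,3,5,6,7,8,9}:105  {0,4,5,6,7,8,9}:35  {1,2,3,4,6,7,9}:105  {1,3,4,6,7,8,9}:210  {1,3,5,6,7,8,9}:210  {2,3,4,6,7,8,9}:105  {2,4,5,6,7,8,9}:35  {3,4,5,6,7,8,9}:140
  |U|=8: {0,1,3,5,6,7,8,9}:420  {0,2,4,5,6,7,8,9}:70  {0,3,4,5,6,7,8,9}:280  {1,2,3,4,6,7,8,9}:420  {1,3,4,5,6,7,8,9}:560  {2,3,4,5,6,7,8,9}:280
  start at 0(k): 1260
  start at 1(m): 630
  start at 2(i): 1260
sum over floor = 3150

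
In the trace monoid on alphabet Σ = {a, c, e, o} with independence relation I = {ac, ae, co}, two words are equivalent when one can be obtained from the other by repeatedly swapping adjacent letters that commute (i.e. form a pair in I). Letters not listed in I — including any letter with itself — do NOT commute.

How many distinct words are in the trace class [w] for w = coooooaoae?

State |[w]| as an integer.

17

piece 0:c — minimal
piece 1:o — minimal
piece 2:o rests on {1:o}
piece 3:o rests on {2:o}
piece 4:o rests on {3:o}
piece 5:o rests on {4:o}
piece 6:a rests on {5:o}
piece 7:o rests on {6:a}
piece 8:a rests on {7:o}
piece 9:e rests on {0:c, 7:o}
minimal pieces: {0:c, 1:o}
ways to finish when only these pieces remain (= sum over removing one remaining piece with nothing left below it):
  1 left: {8}→1  {9}→1
  2 left: {0,9}→1  {8,9}→2
  3 left: {0,8,9}→3  {7,8,9}→2
  4 left: {0,7,8,9}→5  {6,7,8,9}→2
  5 left: {0,6,7,8,9}→7  {5,6,7,8,9}→2
  6 left: {0,5,6,7,8,9}→9  {4,5,6,7,8,9}→2
  7 left: {0,4,5,6,7,8,9}→11  {3,4,5,6,7,8,9}→2
  8 left: {0,3,4,5,6,7,8,9}→13  {2,3,4,5,6,7,8,9}→2
  placing 0:c first → 2 extensions
  placing 1:o first → 15 extensions
total linear extensions = 17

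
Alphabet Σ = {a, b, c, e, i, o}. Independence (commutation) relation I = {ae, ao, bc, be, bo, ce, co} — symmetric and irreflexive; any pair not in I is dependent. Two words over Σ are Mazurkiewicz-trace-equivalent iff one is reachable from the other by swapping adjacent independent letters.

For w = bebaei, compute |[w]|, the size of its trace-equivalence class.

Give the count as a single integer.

10

drop 0:b onto floor
drop 1:e onto floor
drop 2:b onto {0:b}
drop 3:a onto {2:b}
drop 4:e onto {1:e}
drop 5:i onto {3:a, 4:e}
ground layer = {0:b, 1:e}
drop-orders for the pieces not yet dropped (sum over which currently-grounded one goes next):
  1 to go: {5} 1
  2 to go: {3,5} 1  {4,5} 1
  3 to go: {1,4,5} 1  {2,3,5} 1  {3,4,5} 2
  4 to go: {0,2,3,5} 1  {1,3,4,5} 3  {2,3,4,5} 3
  if 0:b drops first: 6 orders
  if 1:e drops first: 4 orders
heap linearizations: 10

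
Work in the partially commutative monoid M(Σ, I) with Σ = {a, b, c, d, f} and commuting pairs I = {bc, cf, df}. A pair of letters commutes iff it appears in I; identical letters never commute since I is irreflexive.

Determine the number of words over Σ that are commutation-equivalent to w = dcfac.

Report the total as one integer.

piece 0:d — minimal
piece 1:c rests on {0:d}
piece 2:f — minimal
piece 3:a rests on {1:c, 2:f}
piece 4:c rests on {3:a}
minimal pieces: {0:d, 2:f}
ways to finish when only these pieces remain (= sum over removing one remaining piece with nothing left below it):
  1 left: {4}→1
  2 left: {3,4}→1
  3 left: {1,3,4}→1  {2,3,4}→1
  placing 0:d first → 2 extensions
  placing 2:f first → 1 extensions
total linear extensions = 3

3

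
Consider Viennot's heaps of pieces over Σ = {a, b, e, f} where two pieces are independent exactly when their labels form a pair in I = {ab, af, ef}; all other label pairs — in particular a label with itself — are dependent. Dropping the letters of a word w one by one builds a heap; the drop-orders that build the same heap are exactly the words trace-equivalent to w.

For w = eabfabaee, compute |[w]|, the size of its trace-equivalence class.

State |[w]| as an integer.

piece 0:e — minimal
piece 1:a rests on {0:e}
piece 2:b rests on {0:e}
piece 3:f rests on {2:b}
piece 4:a rests on {1:a}
piece 5:b rests on {3:f}
piece 6:a rests on {4:a}
piece 7:e rests on {5:b, 6:a}
piece 8:e rests on {7:e}
minimal pieces: {0:e}
ways to finish when only these pieces remain (= sum over removing one remaining piece with nothing left below it):
  1 left: {8}→1
  2 left: {7,8}→1
  3 left: {5,7,8}→1  {6,7,8}→1
  4 left: {3,5,7,8}→1  {4,6,7,8}→1  {5,6,7,8}→2
  5 left: {1,4,6,7,8}→1  {2,3,5,7,8}→1  {3,5,6,7,8}→3  {4,5,6,7,8}→3
  6 left: {1,4,5,6,7,8}→4  {2,3,5,6,7,8}→4  {3,4,5,6,7,8}→6
  7 left: {1,3,4,5,6,7,8}→10  {2,3,4,5,6,7,8}→10
  placing 0:e first → 20 extensions

20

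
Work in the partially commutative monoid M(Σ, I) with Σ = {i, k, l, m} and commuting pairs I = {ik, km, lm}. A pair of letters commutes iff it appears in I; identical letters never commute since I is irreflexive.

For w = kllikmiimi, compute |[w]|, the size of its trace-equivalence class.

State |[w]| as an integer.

piece 0:k — minimal
piece 1:l rests on {0:k}
piece 2:l rests on {1:l}
piece 3:i rests on {2:l}
piece 4:k rests on {2:l}
piece 5:m rests on {3:i}
piece 6:i rests on {5:m}
piece 7:i rests on {6:i}
piece 8:m rests on {7:i}
piece 9:i rests on {8:m}
minimal pieces: {0:k}
ways to finish when only these pieces remain (= sum over removing one remaining piece with nothing left below it):
  1 left: {4}→1  {9}→1
  2 left: {4,9}→2  {8,9}→1
  3 left: {4,8,9}→3  {7,8,9}→1
  4 left: {4,7,8,9}→4  {6,7,8,9}→1
  5 left: {4,6,7,8,9}→5  {5,6,7,8,9}→1
  6 left: {3,5,6,7,8,9}→1  {4,5,6,7,8,9}→6
  7 left: {3,4,5,6,7,8,9}→7
  8 left: {2,3,4,5,6,7,8,9}→7
  placing 0:k first → 7 extensions

7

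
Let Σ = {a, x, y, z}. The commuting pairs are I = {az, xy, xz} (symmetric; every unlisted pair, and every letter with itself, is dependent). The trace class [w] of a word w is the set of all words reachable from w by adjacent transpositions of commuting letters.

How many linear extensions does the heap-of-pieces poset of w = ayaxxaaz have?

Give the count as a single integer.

6

#0=a has no predecessor
#1=y depends on [0:a]
#2=a depends on [1:y]
#3=x depends on [2:a]
#4=x depends on [3:x]
#5=a depends on [4:x]
#6=a depends on [5:a]
#7=z depends on [1:y]
sources: [0:a]
N(rest) = Σ N(rest − s) over sources s of rest; N(one piece) = 1:
  size 1 → [6]=1  [7]=1
  size 2 → [5,6]=1  [6,7]=2
  size 3 → [4,5,6]=1  [5,6,7]=3
  size 4 → [3,4,5,6]=1  [4,5,6,7]=4
  size 5 → [2,3,4,5,6]=1  [3,4,5,6,7]=5
  size 6 → [2,3,4,5,6,7]=6
  first=0(a) contributes 6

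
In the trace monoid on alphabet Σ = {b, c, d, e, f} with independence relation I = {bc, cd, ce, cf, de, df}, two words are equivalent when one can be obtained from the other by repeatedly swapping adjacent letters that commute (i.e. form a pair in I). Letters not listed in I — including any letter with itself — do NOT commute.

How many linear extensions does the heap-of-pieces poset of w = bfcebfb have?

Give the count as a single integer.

0(b) covers ∅
1(f) covers 0:b
2(c) covers ∅
3(e) covers 1:f
4(b) covers 3:e
5(f) covers 4:b
6(b) covers 5:f
floor of heap: 0:b, 2:c
completions by unplaced set U, small U first (add the entries for U minus each lowest piece of U):
  |U|=1: {2}:1  {6}:1
  |U|=2: {2,6}:2  {5,6}:1
  |U|=3: {2,5,6}:3  {4,5,6}:1
  |U|=4: {2,4,5,6}:4  {3,4,5,6}:1
  |U|=5: {1,3,4,5,6}:1  {2,3,4,5,6}:5
  start at 0(b): 6
  start at 2(c): 1
sum over floor = 7

7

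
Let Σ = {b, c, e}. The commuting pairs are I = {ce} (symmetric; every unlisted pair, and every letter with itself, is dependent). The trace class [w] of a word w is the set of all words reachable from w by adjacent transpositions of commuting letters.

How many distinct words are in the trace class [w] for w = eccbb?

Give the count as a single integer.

piece 0:e — minimal
piece 1:c — minimal
piece 2:c rests on {1:c}
piece 3:b rests on {0:e, 2:c}
piece 4:b rests on {3:b}
minimal pieces: {0:e, 1:c}
ways to finish when only these pieces remain (= sum over removing one remaining piece with nothing left below it):
  1 left: {4}→1
  2 left: {3,4}→1
  3 left: {0,3,4}→1  {2,3,4}→1
  placing 0:e first → 1 extensions
  placing 1:c first → 2 extensions
total linear extensions = 3

3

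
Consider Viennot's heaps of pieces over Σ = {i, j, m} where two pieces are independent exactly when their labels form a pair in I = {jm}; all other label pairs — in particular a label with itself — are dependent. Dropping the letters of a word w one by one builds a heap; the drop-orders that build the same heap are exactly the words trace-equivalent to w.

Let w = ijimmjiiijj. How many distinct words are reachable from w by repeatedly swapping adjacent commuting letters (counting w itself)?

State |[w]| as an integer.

piece 0:i — minimal
piece 1:j rests on {0:i}
piece 2:i rests on {1:j}
piece 3:m rests on {2:i}
piece 4:m rests on {3:m}
piece 5:j rests on {2:i}
piece 6:i rests on {4:m, 5:j}
piece 7:i rests on {6:i}
piece 8:i rests on {7:i}
piece 9:j rests on {8:i}
piece 10:j rests on {9:j}
minimal pieces: {0:i}
ways to finish when only these pieces remain (= sum over removing one remaining piece with nothing left below it):
  1 left: {10}→1
  2 left: {9,10}→1
  3 left: {8,9,10}→1
  4 left: {7,8,9,10}→1
  5 left: {6,7,8,9,10}→1
  6 left: {4,6,7,8,9,10}→1  {5,6,7,8,9,10}→1
  7 left: {3,4,6,7,8,9,10}→1  {4,5,6,7,8,9,10}→2
  8 left: {3,4,5,6,7,8,9,10}→3
  9 left: {2,3,4,5,6,7,8,9,10}→3
  placing 0:i first → 3 extensions

3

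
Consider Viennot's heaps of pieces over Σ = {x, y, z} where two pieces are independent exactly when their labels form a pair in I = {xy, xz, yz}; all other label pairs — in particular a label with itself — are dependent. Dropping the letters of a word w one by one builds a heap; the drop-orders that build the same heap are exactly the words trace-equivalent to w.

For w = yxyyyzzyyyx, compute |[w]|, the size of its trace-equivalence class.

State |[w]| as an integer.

#0=y has no predecessor
#1=x has no predecessor
#2=y depends on [0:y]
#3=y depends on [2:y]
#4=y depends on [3:y]
#5=z has no predecessor
#6=z depends on [5:z]
#7=y depends on [4:y]
#8=y depends on [7:y]
#9=y depends on [8:y]
#10=x depends on [1:x]
sources: [0:y, 1:x, 5:z]
N(rest) = Σ N(rest − s) over sources s of rest; N(one piece) = 1:
  size 1 → [6]=1  [9]=1  [10]=1
  size 2 → [1,10]=1  [5,6]=1  [6,9]=2  [6,10]=2  [8,9]=1  [9,10]=2
  size 3 → [1,6,10]=3  [1,9,10]=3  [5,6,9]=3  [5,6,10]=3  [6,8,9]=3  [6,9,10]=6  [7,8,9]=1  [8,9,10]=3
  size 4 → [1,5,6,10]=6  [1,6,9,10]=12  [1,8,9,10]=6  [4,7,8,9]=1  [5,6,8,9]=6  [5,6,9,10]=12  [6,7,8,9]=4  [6,8,9,10]=12  [7,8,9,10]=4
  size 5 → [1,5,6,9,10]=30  [1,6,8,9,10]=30  [1,7,8,9,10]=10  [3,4,7,8,9]=1  [4,6,7,8,9]=5  [4,7,8,9,10]=5  [5,6,7,8,9]=10  [5,6,8,9,10]=30  [6,7,8,9,10]=20
  size 6 → [1,4,7,8,9,10]=15  [1,5,6,8,9,10]=90  [1,6,7,8,9,10]=60  [2,3,4,7,8,9]=1  [3,4,6,7,8,9]=6  [3,4,7,8,9,10]=6  [4,5,6,7,8,9]=15  [4,6,7,8,9,10]=30  [5,6,7,8,9,10]=60
  size 7 → [0,2,3,4,7,8,9]=1  [1,3,4,7,8,9,10]=21  [1,4,6,7,8,9,10]=105  [1,5,6,7,8,9,10]=210  [2,3,4,6,7,8,9]=7  [2,3,4,7,8,9,10]=7  [3,4,5,6,7,8,9]=21  [3,4,6,7,8,9,10]=42  [4,5,6,7,8,9,10]=105
  size 8 → [0,2,3,4,6,7,8,9]=8  [0,2,3,4,7,8,9,10]=8  [1,2,3,4,7,8,9,10]=28  [1,3,4,6,7,8,9,10]=168  [1,4,5,6,7,8,9,10]=420  [2,3,4,5,6,7,8,9]=28  [2,3,4,6,7,8,9,10]=56  [3,4,5,6,7,8,9,10]=168
  size 9 → [0,1,2,3,4,7,8,9,10]=36  [0,2,3,4,5,6,7,8,9]=36  [0,2,3,4,6,7,8,9,10]=72  [1,2,3,4,6,7,8,9,10]=252  [1,3,4,5,6,7,8,9,10]=756  [2,3,4,5,6,7,8,9,10]=252
  first=0(y) contributes 1260
  first=1(x) contributes 360
  first=5(z) contributes 360
|[w]| = 1980

1980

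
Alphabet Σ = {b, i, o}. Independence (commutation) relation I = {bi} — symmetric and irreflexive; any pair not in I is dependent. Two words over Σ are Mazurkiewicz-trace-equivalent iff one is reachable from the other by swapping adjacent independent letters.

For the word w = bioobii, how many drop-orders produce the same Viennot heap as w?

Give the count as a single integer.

6

piece 0:b — minimal
piece 1:i — minimal
piece 2:o rests on {0:b, 1:i}
piece 3:o rests on {2:o}
piece 4:b rests on {3:o}
piece 5:i rests on {3:o}
piece 6:i rests on {5:i}
minimal pieces: {0:b, 1:i}
ways to finish when only these pieces remain (= sum over removing one remaining piece with nothing left below it):
  1 left: {4}→1  {6}→1
  2 left: {4,6}→2  {5,6}→1
  3 left: {4,5,6}→3
  4 left: {3,4,5,6}→3
  5 left: {2,3,4,5,6}→3
  placing 0:b first → 3 extensions
  placing 1:i first → 3 extensions
total linear extensions = 6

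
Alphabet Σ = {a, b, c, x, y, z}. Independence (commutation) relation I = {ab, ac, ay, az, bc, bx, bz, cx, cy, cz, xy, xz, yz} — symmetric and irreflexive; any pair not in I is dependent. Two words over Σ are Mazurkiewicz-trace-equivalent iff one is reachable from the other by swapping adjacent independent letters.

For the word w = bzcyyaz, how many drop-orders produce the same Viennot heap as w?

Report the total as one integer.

#0=b has no predecessor
#1=z has no predecessor
#2=c has no predecessor
#3=y depends on [0:b]
#4=y depends on [3:y]
#5=a has no predecessor
#6=z depends on [1:z]
sources: [0:b, 1:z, 2:c, 5:a]
N(rest) = Σ N(rest − s) over sources s of rest; N(one piece) = 1:
  size 1 → [2]=1  [4]=1  [5]=1  [6]=1
  size 2 → [1,6]=1  [2,4]=2  [2,5]=2  [2,6]=2  [3,4]=1  [4,5]=2  [4,6]=2  [5,6]=2
  size 3 → [0,3,4]=1  [1,2,6]=3  [1,4,6]=3  [1,5,6]=3  [2,3,4]=3  [2,4,5]=6  [2,4,6]=6  [2,5,6]=6  [3,4,5]=3  [3,4,6]=3  [4,5,6]=6
  size 4 → [0,2,3,4]=4  [0,3,4,5]=4  [0,3,4,6]=4  [1,2,4,6]=12  [1,2,5,6]=12  [1,3,4,6]=6  [1,4,5,6]=12  [2,3,4,5]=12  [2,3,4,6]=12  [2,4,5,6]=24  [3,4,5,6]=12
  size 5 → [0,1,3,4,6]=10  [0,2,3,4,5]=20  [0,2,3,4,6]=20  [0,3,4,5,6]=20  [1,2,3,4,6]=30  [1,2,4,5,6]=60  [1,3,4,5,6]=30  [2,3,4,5,6]=60
  first=0(b) contributes 180
  first=1(z) contributes 120
  first=2(c) contributes 60
  first=5(a) contributes 60
|[w]| = 420

420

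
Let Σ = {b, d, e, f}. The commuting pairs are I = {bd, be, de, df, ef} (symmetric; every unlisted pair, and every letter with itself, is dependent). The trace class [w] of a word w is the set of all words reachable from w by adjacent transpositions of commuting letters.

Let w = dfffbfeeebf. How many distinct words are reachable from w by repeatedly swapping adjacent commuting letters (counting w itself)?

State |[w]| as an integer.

1320

#0=d has no predecessor
#1=f has no predecessor
#2=f depends on [1:f]
#3=f depends on [2:f]
#4=b depends on [3:f]
#5=f depends on [4:b]
#6=e has no predecessor
#7=e depends on [6:e]
#8=e depends on [7:e]
#9=b depends on [5:f]
#10=f depends on [9:b]
sources: [0:d, 1:f, 6:e]
N(rest) = Σ N(rest − s) over sources s of rest; N(one piece) = 1:
  size 1 → [0]=1  [8]=1  [10]=1
  size 2 → [0,8]=2  [0,10]=2  [7,8]=1  [8,10]=2  [9,10]=1
  size 3 → [0,7,8]=3  [0,8,10]=6  [0,9,10]=3  [5,9,10]=1  [6,7,8]=1  [7,8,10]=3  [8,9,10]=3
  size 4 → [0,5,9,10]=4  [0,6,7,8]=4  [0,7,8,10]=12  [0,8,9,10]=12  [4,5,9,10]=1  [5,8,9,10]=4  [6,7,8,10]=4  [7,8,9,10]=6
  size 5 → [0,4,5,9,10]=5  [0,5,8,9,10]=20  [0,6,7,8,10]=20  [0,7,8,9,10]=30  [3,4,5,9,10]=1  [4,5,8,9,10]=5  [5,7,8,9,10]=10  [6,7,8,9,10]=10
  size 6 → [0,3,4,5,9,10]=6  [0,4,5,8,9,10]=30  [0,5,7,8,9,10]=60  [0,6,7,8,9,10]=60  [2,3,4,5,9,10]=1  [3,4,5,8,9,10]=6  [4,5,7,8,9,10]=15  [5,6,7,8,9,10]=20
  size 7 → [0,2,3,4,5,9,10]=7  [0,3,4,5,8,9,10]=42  [0,4,5,7,8,9,10]=105  [0,5,6,7,8,9,10]=140  [1,2,3,4,5,9,10]=1  [2,3,4,5,8,9,10]=7  [3,4,5,7,8,9,10]=21  [4,5,6,7,8,9,10]=35
  size 8 → [0,1,2,3,4,5,9,10]=8  [0,2,3,4,5,8,9,10]=56  [0,3,4,5,7,8,9,10]=168  [0,4,5,6,7,8,9,10]=280  [1,2,3,4,5,8,9,10]=8  [2,3,4,5,7,8,9,10]=28  [3,4,5,6,7,8,9,10]=56
  size 9 → [0,1,2,3,4,5,8,9,10]=72  [0,2,3,4,5,7,8,9,10]=252  [0,3,4,5,6,7,8,9,10]=504  [1,2,3,4,5,7,8,9,10]=36  [2,3,4,5,6,7,8,9,10]=84
  first=0(d) contributes 120
  first=1(f) contributes 840
  first=6(e) contributes 360
|[w]| = 1320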